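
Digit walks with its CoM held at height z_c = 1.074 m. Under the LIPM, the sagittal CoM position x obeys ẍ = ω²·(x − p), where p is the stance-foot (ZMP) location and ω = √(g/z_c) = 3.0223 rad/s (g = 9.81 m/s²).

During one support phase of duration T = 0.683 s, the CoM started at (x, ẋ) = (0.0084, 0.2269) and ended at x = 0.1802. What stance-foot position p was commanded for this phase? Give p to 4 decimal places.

p = 0.0481

ωT = 3.0223·0.683 = 2.064231; cosh(ωT) = 4.003076, sinh(ωT) = 3.876160
x(T) = p + (x₀−p)·cosh(ωT) + (ẋ₀/ω)·sinh(ωT) ⇒ p·(1 − cosh) = x(T) − x₀·cosh − (ẋ₀/ω)·sinh
numerator   = 0.1802 − (0.0084)·4.003076 − (0.2269/3.0223)·3.876160 = -0.144430
denominator = 1 − 4.003076 = -3.003076
p = -0.144430 / -3.003076 = 0.0481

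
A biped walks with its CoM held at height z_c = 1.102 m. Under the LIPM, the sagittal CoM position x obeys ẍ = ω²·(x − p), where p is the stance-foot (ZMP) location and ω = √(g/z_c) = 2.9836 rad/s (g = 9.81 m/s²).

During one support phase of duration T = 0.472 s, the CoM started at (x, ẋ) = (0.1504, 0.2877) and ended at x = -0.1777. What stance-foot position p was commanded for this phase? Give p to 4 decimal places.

ωT = 2.9836·0.472 = 1.408259; cosh(ωT) = 2.166700, sinh(ωT) = 1.922131
x(T) = p + (x₀−p)·cosh(ωT) + (ẋ₀/ω)·sinh(ωT) ⇒ p·(1 − cosh) = x(T) − x₀·cosh − (ẋ₀/ω)·sinh
numerator   = -0.1777 − (0.1504)·2.166700 − (0.2877/2.9836)·1.922131 = -0.688917
denominator = 1 − 2.166700 = -1.166700
p = -0.688917 / -1.166700 = 0.5905

p = 0.5905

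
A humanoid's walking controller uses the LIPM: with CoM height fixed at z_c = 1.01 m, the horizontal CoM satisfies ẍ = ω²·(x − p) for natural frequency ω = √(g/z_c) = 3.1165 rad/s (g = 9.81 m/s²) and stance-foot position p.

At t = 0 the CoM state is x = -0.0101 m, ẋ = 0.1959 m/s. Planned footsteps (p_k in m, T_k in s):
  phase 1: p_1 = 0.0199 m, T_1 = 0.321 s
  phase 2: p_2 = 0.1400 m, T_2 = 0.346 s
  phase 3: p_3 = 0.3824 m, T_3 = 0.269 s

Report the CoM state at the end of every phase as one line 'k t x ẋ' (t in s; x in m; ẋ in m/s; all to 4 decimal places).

phase 1: p=0.0199, T=0.321, ωT=1.000396, cosh=1.543547, sinh=1.175813; start (x,ẋ)=(-0.010100, 0.195900) → end (x,ẋ)=(0.047504, 0.192448)
phase 2: p=0.1400, T=0.346, ωT=1.078309, cosh=1.639937, sinh=1.299767; start (x,ẋ)=(0.047504, 0.192448) → end (x,ẋ)=(0.068575, -0.059073)
phase 3: p=0.3824, T=0.269, ωT=0.838338, cosh=1.372475, sinh=0.940047; start (x,ẋ)=(0.068575, -0.059073) → end (x,ẋ)=(-0.066136, -1.000476)

1 0.3210 0.0475 0.1924
2 0.6670 0.0686 -0.0591
3 0.9360 -0.0661 -1.0005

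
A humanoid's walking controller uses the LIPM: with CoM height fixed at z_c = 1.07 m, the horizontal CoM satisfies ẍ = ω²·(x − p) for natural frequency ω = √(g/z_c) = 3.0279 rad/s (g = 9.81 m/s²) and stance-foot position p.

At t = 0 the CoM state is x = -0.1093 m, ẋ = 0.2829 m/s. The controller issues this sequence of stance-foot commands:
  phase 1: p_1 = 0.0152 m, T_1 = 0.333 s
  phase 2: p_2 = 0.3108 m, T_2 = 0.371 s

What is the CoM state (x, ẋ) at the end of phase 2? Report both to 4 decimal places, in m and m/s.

phase 1: p=0.0152, T=0.333, ωT=1.008291, cosh=1.552877, sinh=1.188035; start (x,ẋ)=(-0.109300, 0.282900) → end (x,ẋ)=(-0.067134, -0.008549)
phase 2: p=0.3108, T=0.371, ωT=1.123351, cosh=1.700165, sinh=1.374977; start (x,ẋ)=(-0.067134, -0.008549) → end (x,ẋ)=(-0.335632, -1.587983)

x = -0.3356, ẋ = -1.5880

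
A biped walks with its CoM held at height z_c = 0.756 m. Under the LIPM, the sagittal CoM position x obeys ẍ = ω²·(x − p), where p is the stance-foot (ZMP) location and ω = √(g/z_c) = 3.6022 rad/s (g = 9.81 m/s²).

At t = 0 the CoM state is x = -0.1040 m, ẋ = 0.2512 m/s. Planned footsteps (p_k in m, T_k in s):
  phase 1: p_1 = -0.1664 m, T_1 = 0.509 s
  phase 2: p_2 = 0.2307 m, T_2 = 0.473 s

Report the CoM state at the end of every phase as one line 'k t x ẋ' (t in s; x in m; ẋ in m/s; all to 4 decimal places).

1 0.5090 0.2463 1.4909
2 0.9820 1.3746 4.3815

phase 1: p=-0.1664, T=0.509, ωT=1.833520, cosh=3.207859, sinh=3.048009; start (x,ẋ)=(-0.104000, 0.251200) → end (x,ẋ)=(0.246324, 1.490937)
phase 2: p=0.2307, T=0.473, ωT=1.703841, cosh=2.838497, sinh=2.656514; start (x,ẋ)=(0.246324, 1.490937) → end (x,ẋ)=(1.374569, 4.381529)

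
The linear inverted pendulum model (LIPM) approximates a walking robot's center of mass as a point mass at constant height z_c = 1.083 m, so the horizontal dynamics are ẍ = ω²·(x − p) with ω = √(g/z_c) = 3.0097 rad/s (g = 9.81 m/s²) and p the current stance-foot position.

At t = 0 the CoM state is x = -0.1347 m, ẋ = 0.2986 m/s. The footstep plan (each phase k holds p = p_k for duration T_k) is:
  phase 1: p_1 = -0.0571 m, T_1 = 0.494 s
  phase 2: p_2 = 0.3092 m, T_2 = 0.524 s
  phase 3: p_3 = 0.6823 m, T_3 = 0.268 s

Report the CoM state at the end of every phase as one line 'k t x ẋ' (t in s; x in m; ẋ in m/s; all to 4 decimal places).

phase 1: p=-0.0571, T=0.494, ωT=1.486792, cosh=2.324490, sinh=2.098393; start (x,ẋ)=(-0.134700, 0.298600) → end (x,ẋ)=(-0.029293, 0.204007)
phase 2: p=0.3092, T=0.524, ωT=1.577083, cosh=2.523695, sinh=2.317118; start (x,ẋ)=(-0.029293, 0.204007) → end (x,ẋ)=(-0.387993, -1.845744)
phase 3: p=0.6823, T=0.268, ωT=0.806600, cosh=1.343325, sinh=0.896952; start (x,ẋ)=(-0.387993, -1.845744) → end (x,ẋ)=(-1.305520, -5.368750)

1 0.4940 -0.0293 0.2040
2 1.0180 -0.3880 -1.8457
3 1.2860 -1.3055 -5.3687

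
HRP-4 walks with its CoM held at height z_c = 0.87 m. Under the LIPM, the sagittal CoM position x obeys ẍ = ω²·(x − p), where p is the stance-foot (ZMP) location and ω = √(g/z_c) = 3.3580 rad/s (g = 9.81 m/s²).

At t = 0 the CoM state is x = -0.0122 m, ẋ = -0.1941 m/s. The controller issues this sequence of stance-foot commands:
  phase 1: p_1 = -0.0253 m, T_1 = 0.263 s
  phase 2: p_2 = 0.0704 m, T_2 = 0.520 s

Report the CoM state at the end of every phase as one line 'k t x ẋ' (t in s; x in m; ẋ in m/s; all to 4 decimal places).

phase 1: p=-0.0253, T=0.263, ωT=0.883154, cosh=1.415996, sinh=1.002519; start (x,ẋ)=(-0.012200, -0.194100) → end (x,ẋ)=(-0.064698, -0.230744)
phase 2: p=0.0704, T=0.520, ωT=1.746160, cosh=2.953495, sinh=2.779052; start (x,ẋ)=(-0.064698, -0.230744) → end (x,ẋ)=(-0.519574, -1.942248)

1 0.2630 -0.0647 -0.2307
2 0.7830 -0.5196 -1.9422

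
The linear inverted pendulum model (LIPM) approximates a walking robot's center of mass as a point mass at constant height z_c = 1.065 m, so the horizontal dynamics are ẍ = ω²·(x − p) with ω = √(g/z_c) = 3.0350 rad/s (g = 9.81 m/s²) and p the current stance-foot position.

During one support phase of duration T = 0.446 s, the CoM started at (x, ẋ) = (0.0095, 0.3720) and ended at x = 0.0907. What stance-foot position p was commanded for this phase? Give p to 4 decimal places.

ωT = 3.0350·0.446 = 1.353610; cosh(ωT) = 2.064841, sinh(ωT) = 1.806535
x(T) = p + (x₀−p)·cosh(ωT) + (ẋ₀/ω)·sinh(ωT) ⇒ p·(1 − cosh) = x(T) − x₀·cosh − (ẋ₀/ω)·sinh
numerator   = 0.0907 − (0.0095)·2.064841 − (0.3720/3.0350)·1.806535 = -0.150343
denominator = 1 − 2.064841 = -1.064841
p = -0.150343 / -1.064841 = 0.1412

p = 0.1412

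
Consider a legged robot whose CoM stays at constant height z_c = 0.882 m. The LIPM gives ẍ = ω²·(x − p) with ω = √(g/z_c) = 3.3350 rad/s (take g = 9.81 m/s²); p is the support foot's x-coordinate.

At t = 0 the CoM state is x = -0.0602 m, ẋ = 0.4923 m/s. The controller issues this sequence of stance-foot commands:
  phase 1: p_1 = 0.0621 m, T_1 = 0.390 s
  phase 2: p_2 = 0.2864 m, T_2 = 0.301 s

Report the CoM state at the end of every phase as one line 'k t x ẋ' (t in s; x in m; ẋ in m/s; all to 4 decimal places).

1 0.3900 0.0718 0.2776
2 0.6910 0.0526 -0.4157

phase 1: p=0.0621, T=0.390, ωT=1.300650, cosh=1.972019, sinh=1.699664; start (x,ẋ)=(-0.060200, 0.492300) → end (x,ẋ)=(0.071820, 0.277582)
phase 2: p=0.2864, T=0.301, ωT=1.003835, cosh=1.547599, sinh=1.181128; start (x,ẋ)=(0.071820, 0.277582) → end (x,ẋ)=(0.052625, -0.415658)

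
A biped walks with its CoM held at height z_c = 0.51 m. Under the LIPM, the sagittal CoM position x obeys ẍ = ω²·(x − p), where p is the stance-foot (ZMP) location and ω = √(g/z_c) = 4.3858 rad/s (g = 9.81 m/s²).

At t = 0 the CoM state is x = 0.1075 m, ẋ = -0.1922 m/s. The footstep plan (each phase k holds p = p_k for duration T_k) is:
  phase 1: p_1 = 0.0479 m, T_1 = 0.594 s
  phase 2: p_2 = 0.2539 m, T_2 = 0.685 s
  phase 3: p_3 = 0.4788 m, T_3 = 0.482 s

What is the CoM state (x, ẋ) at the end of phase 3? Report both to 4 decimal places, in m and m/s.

x = 0.1610, ẋ = -1.2695

phase 1: p=0.0479, T=0.594, ωT=2.605165, cosh=6.803676, sinh=6.729785; start (x,ẋ)=(0.107500, -0.192200) → end (x,ẋ)=(0.158478, 0.451457)
phase 2: p=0.2539, T=0.685, ωT=3.004273, cosh=10.110560, sinh=10.060986; start (x,ẋ)=(0.158478, 0.451457) → end (x,ẋ)=(0.324768, 0.353942)
phase 3: p=0.4788, T=0.482, ωT=2.113956, cosh=4.200846, sinh=4.080087; start (x,ẋ)=(0.324768, 0.353942) → end (x,ẋ)=(0.161007, -1.269454)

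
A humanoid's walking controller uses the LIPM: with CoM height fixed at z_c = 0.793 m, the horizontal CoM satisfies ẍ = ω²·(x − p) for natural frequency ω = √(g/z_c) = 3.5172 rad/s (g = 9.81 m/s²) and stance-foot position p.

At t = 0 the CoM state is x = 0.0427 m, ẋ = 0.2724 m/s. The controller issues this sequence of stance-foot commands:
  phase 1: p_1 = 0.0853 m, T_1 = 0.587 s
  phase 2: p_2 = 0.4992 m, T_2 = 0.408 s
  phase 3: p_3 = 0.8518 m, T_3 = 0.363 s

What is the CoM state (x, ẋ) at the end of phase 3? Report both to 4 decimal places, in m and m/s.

phase 1: p=0.0853, T=0.587, ωT=2.064596, cosh=4.004493, sinh=3.877623; start (x,ẋ)=(0.042700, 0.272400) → end (x,ẋ)=(0.215023, 0.509829)
phase 2: p=0.4992, T=0.408, ωT=1.435018, cosh=2.218915, sinh=1.980804; start (x,ẋ)=(0.215023, 0.509829) → end (x,ẋ)=(0.155758, -0.848563)
phase 3: p=0.8518, T=0.363, ωT=1.276744, cosh=1.931945, sinh=1.653001; start (x,ẋ)=(0.155758, -0.848563) → end (x,ẋ)=(-0.891719, -5.686120)

x = -0.8917, ẋ = -5.6861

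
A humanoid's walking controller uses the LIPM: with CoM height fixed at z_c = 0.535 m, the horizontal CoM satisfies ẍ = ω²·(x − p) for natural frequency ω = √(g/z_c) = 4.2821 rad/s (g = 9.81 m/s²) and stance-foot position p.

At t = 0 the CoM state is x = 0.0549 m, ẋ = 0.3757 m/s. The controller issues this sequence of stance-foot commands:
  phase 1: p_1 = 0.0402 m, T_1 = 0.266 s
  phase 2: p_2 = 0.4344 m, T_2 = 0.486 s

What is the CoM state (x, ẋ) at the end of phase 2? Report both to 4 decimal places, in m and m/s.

phase 1: p=0.0402, T=0.266, ωT=1.139039, cosh=1.721945, sinh=1.401819; start (x,ẋ)=(0.054900, 0.375700) → end (x,ẋ)=(0.188504, 0.735175)
phase 2: p=0.4344, T=0.486, ωT=2.081101, cosh=4.069038, sinh=3.944245; start (x,ẋ)=(0.188504, 0.735175) → end (x,ẋ)=(0.111012, -1.161637)

x = 0.1110, ẋ = -1.1616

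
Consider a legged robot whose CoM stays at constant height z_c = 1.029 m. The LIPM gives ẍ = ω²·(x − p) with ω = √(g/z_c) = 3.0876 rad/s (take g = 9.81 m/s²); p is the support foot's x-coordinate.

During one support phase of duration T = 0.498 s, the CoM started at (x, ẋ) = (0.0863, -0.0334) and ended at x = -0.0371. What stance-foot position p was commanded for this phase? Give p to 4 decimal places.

ωT = 3.0876·0.498 = 1.537625; cosh(ωT) = 2.434207, sinh(ωT) = 2.219317
x(T) = p + (x₀−p)·cosh(ωT) + (ẋ₀/ω)·sinh(ωT) ⇒ p·(1 − cosh) = x(T) − x₀·cosh − (ẋ₀/ω)·sinh
numerator   = -0.0371 − (0.0863)·2.434207 − (-0.0334/3.0876)·2.219317 = -0.223165
denominator = 1 − 2.434207 = -1.434207
p = -0.223165 / -1.434207 = 0.1556

p = 0.1556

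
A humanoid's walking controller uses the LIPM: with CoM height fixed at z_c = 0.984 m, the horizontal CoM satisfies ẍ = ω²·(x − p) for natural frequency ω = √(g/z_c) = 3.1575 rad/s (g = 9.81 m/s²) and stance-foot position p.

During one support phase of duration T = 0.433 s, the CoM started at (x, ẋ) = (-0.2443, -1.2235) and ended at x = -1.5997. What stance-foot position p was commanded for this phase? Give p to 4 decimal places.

p = 0.3472

ωT = 3.1575·0.433 = 1.367198; cosh(ωT) = 2.089579, sinh(ωT) = 1.834759
x(T) = p + (x₀−p)·cosh(ωT) + (ẋ₀/ω)·sinh(ωT) ⇒ p·(1 − cosh) = x(T) − x₀·cosh − (ẋ₀/ω)·sinh
numerator   = -1.5997 − (-0.2443)·2.089579 − (-1.2235/3.1575)·1.834759 = -0.378265
denominator = 1 − 2.089579 = -1.089579
p = -0.378265 / -1.089579 = 0.3472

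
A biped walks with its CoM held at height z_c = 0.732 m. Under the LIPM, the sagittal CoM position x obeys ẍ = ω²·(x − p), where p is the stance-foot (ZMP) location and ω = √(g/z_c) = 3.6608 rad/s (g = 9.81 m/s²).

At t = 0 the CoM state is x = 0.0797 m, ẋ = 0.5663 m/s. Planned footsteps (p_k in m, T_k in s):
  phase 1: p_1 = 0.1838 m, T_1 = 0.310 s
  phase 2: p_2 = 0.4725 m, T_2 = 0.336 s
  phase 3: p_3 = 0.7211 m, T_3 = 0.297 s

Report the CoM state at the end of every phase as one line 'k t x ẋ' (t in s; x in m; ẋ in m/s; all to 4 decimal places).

1 0.3100 0.2209 0.4403
2 0.6460 0.1935 -0.6234
3 0.9430 -0.3741 -3.5685

phase 1: p=0.1838, T=0.310, ωT=1.134848, cosh=1.716086, sinh=1.394615; start (x,ẋ)=(0.079700, 0.566300) → end (x,ẋ)=(0.220893, 0.440347)
phase 2: p=0.4725, T=0.336, ωT=1.230029, cosh=1.856806, sinh=1.564522; start (x,ẋ)=(0.220893, 0.440347) → end (x,ẋ)=(0.193505, -0.623419)
phase 3: p=0.7211, T=0.297, ωT=1.087258, cosh=1.651634, sinh=1.314494; start (x,ẋ)=(0.193505, -0.623419) → end (x,ẋ)=(-0.374146, -3.568498)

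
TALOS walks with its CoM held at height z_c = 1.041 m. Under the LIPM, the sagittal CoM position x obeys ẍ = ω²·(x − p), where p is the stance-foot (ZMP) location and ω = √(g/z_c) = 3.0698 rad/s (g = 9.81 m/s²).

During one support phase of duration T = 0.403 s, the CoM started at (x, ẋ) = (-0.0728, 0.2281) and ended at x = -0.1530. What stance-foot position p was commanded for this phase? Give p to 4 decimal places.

ωT = 3.0698·0.403 = 1.237129; cosh(ωT) = 1.867962, sinh(ωT) = 1.577746
x(T) = p + (x₀−p)·cosh(ωT) + (ẋ₀/ω)·sinh(ωT) ⇒ p·(1 − cosh) = x(T) − x₀·cosh − (ẋ₀/ω)·sinh
numerator   = -0.1530 − (-0.0728)·1.867962 − (0.2281/3.0698)·1.577746 = -0.134246
denominator = 1 − 1.867962 = -0.867962
p = -0.134246 / -0.867962 = 0.1547

p = 0.1547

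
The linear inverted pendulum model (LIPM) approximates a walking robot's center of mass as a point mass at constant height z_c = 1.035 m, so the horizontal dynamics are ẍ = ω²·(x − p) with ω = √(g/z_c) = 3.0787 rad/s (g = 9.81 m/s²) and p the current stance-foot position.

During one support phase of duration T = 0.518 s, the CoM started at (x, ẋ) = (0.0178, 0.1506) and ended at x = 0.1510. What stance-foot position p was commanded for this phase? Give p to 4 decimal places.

ωT = 3.0787·0.518 = 1.594767; cosh(ωT) = 2.565067, sinh(ωT) = 2.362112
x(T) = p + (x₀−p)·cosh(ωT) + (ẋ₀/ω)·sinh(ωT) ⇒ p·(1 − cosh) = x(T) − x₀·cosh − (ẋ₀/ω)·sinh
numerator   = 0.1510 − (0.0178)·2.565067 − (0.1506/3.0787)·2.362112 = -0.010205
denominator = 1 − 2.565067 = -1.565067
p = -0.010205 / -1.565067 = 0.0065

p = 0.0065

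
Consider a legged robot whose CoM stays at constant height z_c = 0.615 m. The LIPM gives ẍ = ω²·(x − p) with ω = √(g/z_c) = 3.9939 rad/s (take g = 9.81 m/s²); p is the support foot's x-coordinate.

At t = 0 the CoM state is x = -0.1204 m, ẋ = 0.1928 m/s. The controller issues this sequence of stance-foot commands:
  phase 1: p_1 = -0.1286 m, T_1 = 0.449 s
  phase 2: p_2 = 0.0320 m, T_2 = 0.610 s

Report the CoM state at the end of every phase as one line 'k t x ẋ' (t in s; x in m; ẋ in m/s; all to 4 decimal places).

1 0.4490 0.0377 0.6910
2 1.0590 1.0463 4.1094

phase 1: p=-0.1286, T=0.449, ωT=1.793261, cosh=3.087717, sinh=2.921300; start (x,ẋ)=(-0.120400, 0.192800) → end (x,ẋ)=(0.037741, 0.690984)
phase 2: p=0.0320, T=0.610, ωT=2.436279, cosh=5.758957, sinh=5.671472; start (x,ẋ)=(0.037741, 0.690984) → end (x,ẋ)=(1.046283, 4.109390)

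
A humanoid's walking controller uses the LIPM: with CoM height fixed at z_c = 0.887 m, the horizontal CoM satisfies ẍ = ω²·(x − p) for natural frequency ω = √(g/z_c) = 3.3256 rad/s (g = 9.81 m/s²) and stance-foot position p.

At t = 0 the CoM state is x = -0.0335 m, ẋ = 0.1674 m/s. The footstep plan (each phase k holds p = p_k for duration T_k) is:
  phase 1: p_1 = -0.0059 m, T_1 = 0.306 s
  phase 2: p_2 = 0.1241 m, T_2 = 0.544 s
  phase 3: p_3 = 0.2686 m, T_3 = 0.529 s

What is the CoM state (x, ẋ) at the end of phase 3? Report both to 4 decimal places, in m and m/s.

x = -1.3553, ẋ = -5.3027

phase 1: p=-0.0059, T=0.306, ωT=1.017634, cosh=1.564045, sinh=1.202595; start (x,ẋ)=(-0.033500, 0.167400) → end (x,ẋ)=(0.011467, 0.151439)
phase 2: p=0.1241, T=0.544, ωT=1.809126, cosh=3.134454, sinh=2.970657; start (x,ẋ)=(0.011467, 0.151439) → end (x,ẋ)=(-0.093667, -0.638046)
phase 3: p=0.2686, T=0.529, ωT=1.759242, cosh=2.990105, sinh=2.817930; start (x,ẋ)=(-0.093667, -0.638046) → end (x,ẋ)=(-1.355261, -5.302738)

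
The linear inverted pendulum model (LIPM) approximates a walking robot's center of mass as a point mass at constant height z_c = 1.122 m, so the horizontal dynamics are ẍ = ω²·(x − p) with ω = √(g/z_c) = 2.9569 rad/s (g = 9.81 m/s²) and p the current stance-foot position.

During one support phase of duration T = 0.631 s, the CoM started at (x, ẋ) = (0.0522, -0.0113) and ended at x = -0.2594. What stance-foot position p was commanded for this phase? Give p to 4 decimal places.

p = 0.1820

ωT = 2.9569·0.631 = 1.865804; cosh(ωT) = 3.307950, sinh(ωT) = 3.153178
x(T) = p + (x₀−p)·cosh(ωT) + (ẋ₀/ω)·sinh(ωT) ⇒ p·(1 − cosh) = x(T) − x₀·cosh − (ẋ₀/ω)·sinh
numerator   = -0.2594 − (0.0522)·3.307950 − (-0.0113/2.9569)·3.153178 = -0.420025
denominator = 1 − 3.307950 = -2.307950
p = -0.420025 / -2.307950 = 0.1820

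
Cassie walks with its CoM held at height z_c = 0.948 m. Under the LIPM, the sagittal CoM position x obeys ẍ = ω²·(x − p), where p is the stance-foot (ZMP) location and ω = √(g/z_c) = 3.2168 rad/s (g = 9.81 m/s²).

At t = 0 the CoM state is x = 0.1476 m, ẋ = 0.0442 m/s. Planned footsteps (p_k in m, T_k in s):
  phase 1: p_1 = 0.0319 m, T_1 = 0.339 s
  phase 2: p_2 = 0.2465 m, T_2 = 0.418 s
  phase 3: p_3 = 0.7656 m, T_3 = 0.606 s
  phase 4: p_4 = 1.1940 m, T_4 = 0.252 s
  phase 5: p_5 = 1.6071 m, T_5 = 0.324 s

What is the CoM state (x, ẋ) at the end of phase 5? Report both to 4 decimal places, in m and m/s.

x = 2.5751, ẋ = 3.8391

phase 1: p=0.0319, T=0.339, ωT=1.090495, cosh=1.655899, sinh=1.319849; start (x,ẋ)=(0.147600, 0.044200) → end (x,ẋ)=(0.241623, 0.564417)
phase 2: p=0.2465, T=0.418, ωT=1.344622, cosh=2.048688, sinh=1.788050; start (x,ẋ)=(0.241623, 0.564417) → end (x,ẋ)=(0.550238, 1.128261)
phase 3: p=0.7656, T=0.606, ωT=1.949381, cosh=3.583349, sinh=3.440987; start (x,ẋ)=(0.550238, 1.128261) → end (x,ẋ)=(1.200773, 1.659112)
phase 4: p=1.1940, T=0.252, ωT=0.810634, cosh=1.346955, sinh=0.902378; start (x,ẋ)=(1.200773, 1.659112) → end (x,ẋ)=(1.668538, 2.254410)
phase 5: p=1.6071, T=0.324, ωT=1.042243, cosh=1.594117, sinh=1.241454; start (x,ẋ)=(1.668538, 2.254410) → end (x,ẋ)=(2.575080, 3.839147)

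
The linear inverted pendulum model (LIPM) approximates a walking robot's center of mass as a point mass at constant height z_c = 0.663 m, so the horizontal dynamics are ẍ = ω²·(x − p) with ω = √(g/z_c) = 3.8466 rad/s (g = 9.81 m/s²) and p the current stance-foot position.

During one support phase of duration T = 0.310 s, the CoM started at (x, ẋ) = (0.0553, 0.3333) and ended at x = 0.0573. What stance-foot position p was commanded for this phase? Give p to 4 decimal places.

ωT = 3.8466·0.310 = 1.192446; cosh(ωT) = 1.799305, sinh(ωT) = 1.495827
x(T) = p + (x₀−p)·cosh(ωT) + (ẋ₀/ω)·sinh(ωT) ⇒ p·(1 − cosh) = x(T) − x₀·cosh − (ẋ₀/ω)·sinh
numerator   = 0.0573 − (0.0553)·1.799305 − (0.3333/3.8466)·1.495827 = -0.171812
denominator = 1 − 1.799305 = -0.799305
p = -0.171812 / -0.799305 = 0.2150

p = 0.2150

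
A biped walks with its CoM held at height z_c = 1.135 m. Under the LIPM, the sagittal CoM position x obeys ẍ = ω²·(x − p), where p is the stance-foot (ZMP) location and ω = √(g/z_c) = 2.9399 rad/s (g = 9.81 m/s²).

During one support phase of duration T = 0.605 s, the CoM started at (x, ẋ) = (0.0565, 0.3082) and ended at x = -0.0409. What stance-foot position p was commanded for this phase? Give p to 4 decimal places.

p = 0.2516

ωT = 2.9399·0.605 = 1.778640; cosh(ωT) = 3.045331, sinh(ωT) = 2.876463
x(T) = p + (x₀−p)·cosh(ωT) + (ẋ₀/ω)·sinh(ωT) ⇒ p·(1 − cosh) = x(T) − x₀·cosh − (ẋ₀/ω)·sinh
numerator   = -0.0409 − (0.0565)·3.045331 − (0.3082/2.9399)·2.876463 = -0.514511
denominator = 1 − 3.045331 = -2.045331
p = -0.514511 / -2.045331 = 0.2516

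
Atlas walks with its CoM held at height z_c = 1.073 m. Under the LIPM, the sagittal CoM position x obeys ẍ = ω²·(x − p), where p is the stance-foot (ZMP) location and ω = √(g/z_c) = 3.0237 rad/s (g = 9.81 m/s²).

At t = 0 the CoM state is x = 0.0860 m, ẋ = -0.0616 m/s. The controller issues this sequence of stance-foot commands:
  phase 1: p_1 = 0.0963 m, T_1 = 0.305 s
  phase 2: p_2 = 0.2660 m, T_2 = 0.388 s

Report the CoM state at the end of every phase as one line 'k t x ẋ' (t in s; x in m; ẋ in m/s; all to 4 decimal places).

1 0.3050 0.0597 -0.1227
2 0.6930 -0.1586 -1.1287

phase 1: p=0.0963, T=0.305, ωT=0.922228, cosh=1.456260, sinh=1.058628; start (x,ẋ)=(0.086000, -0.061600) → end (x,ẋ)=(0.059734, -0.122676)
phase 2: p=0.2660, T=0.388, ωT=1.173196, cosh=1.770841, sinh=1.461464; start (x,ẋ)=(0.059734, -0.122676) → end (x,ẋ)=(-0.158558, -1.128736)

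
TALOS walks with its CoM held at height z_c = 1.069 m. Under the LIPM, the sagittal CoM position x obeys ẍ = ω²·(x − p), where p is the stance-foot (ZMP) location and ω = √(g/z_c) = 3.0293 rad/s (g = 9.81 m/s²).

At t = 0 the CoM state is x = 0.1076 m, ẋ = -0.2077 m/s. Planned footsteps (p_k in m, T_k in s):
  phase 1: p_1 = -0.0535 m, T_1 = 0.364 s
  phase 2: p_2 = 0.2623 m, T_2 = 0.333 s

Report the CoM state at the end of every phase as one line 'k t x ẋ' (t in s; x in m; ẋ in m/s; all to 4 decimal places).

1 0.3640 0.1240 0.3067
2 0.6970 0.1678 -0.0216

phase 1: p=-0.0535, T=0.364, ωT=1.102665, cosh=1.672084, sinh=1.340099; start (x,ẋ)=(0.107600, -0.207700) → end (x,ẋ)=(0.123991, 0.306704)
phase 2: p=0.2623, T=0.333, ωT=1.008757, cosh=1.553431, sinh=1.188759; start (x,ẋ)=(0.123991, 0.306704) → end (x,ẋ)=(0.167803, -0.021624)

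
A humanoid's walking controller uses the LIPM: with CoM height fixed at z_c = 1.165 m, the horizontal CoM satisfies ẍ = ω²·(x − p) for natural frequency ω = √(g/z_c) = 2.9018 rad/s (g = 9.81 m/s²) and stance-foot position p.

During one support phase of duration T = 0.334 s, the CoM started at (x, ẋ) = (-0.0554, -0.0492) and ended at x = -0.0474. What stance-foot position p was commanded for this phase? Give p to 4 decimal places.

p = -0.1088

ωT = 2.9018·0.334 = 0.969201; cosh(ωT) = 1.507612, sinh(ωT) = 1.128226
x(T) = p + (x₀−p)·cosh(ωT) + (ẋ₀/ω)·sinh(ωT) ⇒ p·(1 − cosh) = x(T) − x₀·cosh − (ẋ₀/ω)·sinh
numerator   = -0.0474 − (-0.0554)·1.507612 − (-0.0492/2.9018)·1.128226 = 0.055251
denominator = 1 − 1.507612 = -0.507612
p = 0.055251 / -0.507612 = -0.1088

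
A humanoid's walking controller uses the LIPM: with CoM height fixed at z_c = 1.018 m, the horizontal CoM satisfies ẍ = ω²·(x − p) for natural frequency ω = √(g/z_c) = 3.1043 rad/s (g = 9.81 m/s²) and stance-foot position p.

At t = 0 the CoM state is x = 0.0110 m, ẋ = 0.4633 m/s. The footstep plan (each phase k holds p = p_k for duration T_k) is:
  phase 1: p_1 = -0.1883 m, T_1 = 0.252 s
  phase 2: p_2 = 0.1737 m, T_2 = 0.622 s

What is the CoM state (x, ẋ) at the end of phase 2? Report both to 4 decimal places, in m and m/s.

phase 1: p=-0.1883, T=0.252, ωT=0.782284, cosh=1.321910, sinh=0.864550; start (x,ẋ)=(0.011000, 0.463300) → end (x,ẋ)=(0.204186, 1.147326)
phase 2: p=0.1737, T=0.622, ωT=1.930875, cosh=3.520280, sinh=3.375259; start (x,ẋ)=(0.204186, 1.147326) → end (x,ẋ)=(1.528490, 4.358337)

x = 1.5285, ẋ = 4.3583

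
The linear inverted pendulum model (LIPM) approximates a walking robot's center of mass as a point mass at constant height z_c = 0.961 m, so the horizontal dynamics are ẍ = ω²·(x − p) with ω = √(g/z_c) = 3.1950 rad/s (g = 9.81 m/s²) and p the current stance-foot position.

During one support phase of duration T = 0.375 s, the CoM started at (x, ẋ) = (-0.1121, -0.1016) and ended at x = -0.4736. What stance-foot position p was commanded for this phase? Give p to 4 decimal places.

p = 0.2761

ωT = 3.1950·0.375 = 1.198125; cosh(ωT) = 1.807829, sinh(ωT) = 1.506069
x(T) = p + (x₀−p)·cosh(ωT) + (ẋ₀/ω)·sinh(ωT) ⇒ p·(1 − cosh) = x(T) − x₀·cosh − (ẋ₀/ω)·sinh
numerator   = -0.4736 − (-0.1121)·1.807829 − (-0.1016/3.1950)·1.506069 = -0.223050
denominator = 1 − 1.807829 = -0.807829
p = -0.223050 / -0.807829 = 0.2761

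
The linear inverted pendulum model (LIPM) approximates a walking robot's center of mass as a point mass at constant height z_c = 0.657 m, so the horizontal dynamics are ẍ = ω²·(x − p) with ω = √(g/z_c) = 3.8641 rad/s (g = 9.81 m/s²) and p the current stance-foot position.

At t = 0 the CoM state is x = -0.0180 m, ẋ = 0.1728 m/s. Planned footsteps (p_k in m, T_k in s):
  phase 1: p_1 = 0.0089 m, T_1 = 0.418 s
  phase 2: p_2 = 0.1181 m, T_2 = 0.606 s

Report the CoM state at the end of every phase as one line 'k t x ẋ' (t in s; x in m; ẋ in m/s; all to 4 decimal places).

phase 1: p=0.0089, T=0.418, ωT=1.615194, cosh=2.613857, sinh=2.415005; start (x,ẋ)=(-0.018000, 0.172800) → end (x,ẋ)=(0.046585, 0.200649)
phase 2: p=0.1181, T=0.606, ωT=2.341645, cosh=5.247246, sinh=5.151077; start (x,ẋ)=(0.046585, 0.200649) → end (x,ẋ)=(0.010318, -0.370609)

1 0.4180 0.0466 0.2006
2 1.0240 0.0103 -0.3706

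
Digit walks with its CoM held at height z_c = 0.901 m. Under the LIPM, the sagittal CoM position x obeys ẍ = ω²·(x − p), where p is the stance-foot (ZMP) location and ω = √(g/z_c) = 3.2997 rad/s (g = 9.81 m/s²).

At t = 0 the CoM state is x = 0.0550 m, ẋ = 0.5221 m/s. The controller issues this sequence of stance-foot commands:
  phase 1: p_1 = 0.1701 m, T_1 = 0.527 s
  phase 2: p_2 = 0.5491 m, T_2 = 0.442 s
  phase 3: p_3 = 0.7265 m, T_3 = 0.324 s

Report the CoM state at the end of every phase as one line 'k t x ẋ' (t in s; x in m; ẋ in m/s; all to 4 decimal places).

phase 1: p=0.1701, T=0.527, ωT=1.738942, cosh=2.933512, sinh=2.757806; start (x,ẋ)=(0.055000, 0.522100) → end (x,ẋ)=(0.268811, 0.484185)
phase 2: p=0.5491, T=0.442, ωT=1.458467, cosh=2.265979, sinh=2.033386; start (x,ẋ)=(0.268811, 0.484185) → end (x,ẋ)=(0.212341, -0.783467)
phase 3: p=0.7265, T=0.324, ωT=1.069103, cosh=1.628041, sinh=1.284724; start (x,ẋ)=(0.212341, -0.783467) → end (x,ẋ)=(-0.415611, -3.455140)

1 0.5270 0.2688 0.4842
2 0.9690 0.2123 -0.7835
3 1.2930 -0.4156 -3.4551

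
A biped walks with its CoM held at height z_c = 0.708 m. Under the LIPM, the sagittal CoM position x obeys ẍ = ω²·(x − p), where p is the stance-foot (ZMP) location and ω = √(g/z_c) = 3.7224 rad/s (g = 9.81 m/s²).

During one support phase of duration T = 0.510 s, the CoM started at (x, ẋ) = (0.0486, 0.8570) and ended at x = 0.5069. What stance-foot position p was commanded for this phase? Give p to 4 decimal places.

ωT = 3.7224·0.510 = 1.898424; cosh(ωT) = 3.412585, sinh(ωT) = 3.262781
x(T) = p + (x₀−p)·cosh(ωT) + (ẋ₀/ω)·sinh(ωT) ⇒ p·(1 − cosh) = x(T) − x₀·cosh − (ẋ₀/ω)·sinh
numerator   = 0.5069 − (0.0486)·3.412585 − (0.8570/3.7224)·3.262781 = -0.410134
denominator = 1 − 3.412585 = -2.412585
p = -0.410134 / -2.412585 = 0.1700

p = 0.1700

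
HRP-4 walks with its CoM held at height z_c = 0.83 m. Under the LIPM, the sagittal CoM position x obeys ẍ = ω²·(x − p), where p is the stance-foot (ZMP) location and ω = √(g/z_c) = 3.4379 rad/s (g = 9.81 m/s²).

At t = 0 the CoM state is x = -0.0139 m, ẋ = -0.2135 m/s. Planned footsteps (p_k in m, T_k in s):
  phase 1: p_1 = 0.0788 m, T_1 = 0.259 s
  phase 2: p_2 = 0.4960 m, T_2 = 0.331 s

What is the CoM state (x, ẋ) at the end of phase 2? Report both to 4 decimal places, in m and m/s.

phase 1: p=0.0788, T=0.259, ωT=0.890416, cosh=1.423314, sinh=1.012829; start (x,ẋ)=(-0.013900, -0.213500) → end (x,ẋ)=(-0.116040, -0.626659)
phase 2: p=0.4960, T=0.331, ωT=1.137945, cosh=1.720413, sinh=1.399936; start (x,ẋ)=(-0.116040, -0.626659) → end (x,ẋ)=(-0.812141, -4.023763)

x = -0.8121, ẋ = -4.0238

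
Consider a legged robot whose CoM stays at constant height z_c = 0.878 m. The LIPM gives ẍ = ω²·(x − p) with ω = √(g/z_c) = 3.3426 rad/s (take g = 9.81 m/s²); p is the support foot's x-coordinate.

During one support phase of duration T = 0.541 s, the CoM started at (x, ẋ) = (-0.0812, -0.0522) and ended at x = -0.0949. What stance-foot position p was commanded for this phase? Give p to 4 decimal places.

p = -0.0965

ωT = 3.3426·0.541 = 1.808347; cosh(ωT) = 3.132139, sinh(ωT) = 2.968214
x(T) = p + (x₀−p)·cosh(ωT) + (ẋ₀/ω)·sinh(ωT) ⇒ p·(1 − cosh) = x(T) − x₀·cosh − (ẋ₀/ω)·sinh
numerator   = -0.0949 − (-0.0812)·3.132139 − (-0.0522/3.3426)·2.968214 = 0.205783
denominator = 1 − 3.132139 = -2.132139
p = 0.205783 / -2.132139 = -0.0965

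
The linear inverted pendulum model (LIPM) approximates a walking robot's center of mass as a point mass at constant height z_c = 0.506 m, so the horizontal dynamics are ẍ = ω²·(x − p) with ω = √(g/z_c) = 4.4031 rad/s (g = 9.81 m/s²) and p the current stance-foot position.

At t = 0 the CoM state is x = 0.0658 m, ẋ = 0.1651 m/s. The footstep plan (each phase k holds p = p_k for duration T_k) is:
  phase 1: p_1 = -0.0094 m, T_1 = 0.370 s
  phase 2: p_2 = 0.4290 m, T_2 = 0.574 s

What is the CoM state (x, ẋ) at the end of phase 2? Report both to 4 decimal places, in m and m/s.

phase 1: p=-0.0094, T=0.370, ωT=1.629147, cosh=2.647810, sinh=2.451713; start (x,ẋ)=(0.065800, 0.165100) → end (x,ẋ)=(0.281645, 1.248948)
phase 2: p=0.4290, T=0.574, ωT=2.527379, cosh=6.300260, sinh=6.220392; start (x,ẋ)=(0.281645, 1.248948) → end (x,ẋ)=(1.265054, 3.832802)

x = 1.2651, ẋ = 3.8328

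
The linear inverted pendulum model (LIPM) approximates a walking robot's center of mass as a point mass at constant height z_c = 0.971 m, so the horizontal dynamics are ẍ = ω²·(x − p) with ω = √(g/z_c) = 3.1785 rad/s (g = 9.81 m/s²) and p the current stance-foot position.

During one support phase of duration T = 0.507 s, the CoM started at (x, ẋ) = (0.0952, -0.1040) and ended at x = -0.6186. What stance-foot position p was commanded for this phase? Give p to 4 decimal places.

ωT = 3.1785·0.507 = 1.611500; cosh(ωT) = 2.604953, sinh(ωT) = 2.405365
x(T) = p + (x₀−p)·cosh(ωT) + (ẋ₀/ω)·sinh(ωT) ⇒ p·(1 − cosh) = x(T) − x₀·cosh − (ẋ₀/ω)·sinh
numerator   = -0.6186 − (0.0952)·2.604953 − (-0.1040/3.1785)·2.405365 = -0.787888
denominator = 1 − 2.604953 = -1.604953
p = -0.787888 / -1.604953 = 0.4909

p = 0.4909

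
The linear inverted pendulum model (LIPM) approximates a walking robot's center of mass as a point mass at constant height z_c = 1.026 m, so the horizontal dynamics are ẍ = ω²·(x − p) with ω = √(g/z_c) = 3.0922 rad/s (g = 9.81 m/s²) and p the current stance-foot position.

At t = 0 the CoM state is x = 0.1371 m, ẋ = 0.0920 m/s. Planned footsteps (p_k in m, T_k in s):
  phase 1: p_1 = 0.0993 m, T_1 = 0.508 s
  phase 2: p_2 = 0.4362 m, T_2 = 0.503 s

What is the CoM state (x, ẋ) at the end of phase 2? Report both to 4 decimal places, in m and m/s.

phase 1: p=0.0993, T=0.508, ωT=1.570838, cosh=2.509273, sinh=2.301402; start (x,ẋ)=(0.137100, 0.092000) → end (x,ẋ)=(0.262623, 0.499853)
phase 2: p=0.4362, T=0.503, ωT=1.555377, cosh=2.473990, sinh=2.262880; start (x,ẋ)=(0.262623, 0.499853) → end (x,ẋ)=(0.372565, 0.022061)

x = 0.3726, ẋ = 0.0221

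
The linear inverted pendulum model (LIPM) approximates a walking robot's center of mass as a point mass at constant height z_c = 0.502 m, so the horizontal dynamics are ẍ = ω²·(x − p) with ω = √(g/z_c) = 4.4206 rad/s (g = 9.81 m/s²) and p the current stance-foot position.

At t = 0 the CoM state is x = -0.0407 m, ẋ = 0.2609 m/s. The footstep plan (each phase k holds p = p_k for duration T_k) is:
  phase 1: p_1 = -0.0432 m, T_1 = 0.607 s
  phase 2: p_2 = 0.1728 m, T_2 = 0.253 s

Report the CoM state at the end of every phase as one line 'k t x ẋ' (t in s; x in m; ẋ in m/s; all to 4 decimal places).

phase 1: p=-0.0432, T=0.607, ωT=2.683304, cosh=7.350851, sinh=7.282514; start (x,ẋ)=(-0.040700, 0.260900) → end (x,ẋ)=(0.404985, 1.998320)
phase 2: p=0.1728, T=0.253, ωT=1.118412, cosh=1.693394, sinh=1.366596; start (x,ẋ)=(0.404985, 1.998320) → end (x,ẋ)=(1.183746, 4.786613)

1 0.6070 0.4050 1.9983
2 0.8600 1.1837 4.7866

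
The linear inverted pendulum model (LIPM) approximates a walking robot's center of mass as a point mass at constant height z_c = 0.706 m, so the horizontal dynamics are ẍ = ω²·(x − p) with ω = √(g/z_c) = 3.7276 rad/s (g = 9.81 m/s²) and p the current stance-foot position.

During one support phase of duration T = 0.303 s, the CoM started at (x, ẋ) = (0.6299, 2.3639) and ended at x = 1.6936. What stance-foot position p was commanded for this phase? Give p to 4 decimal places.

ωT = 3.7276·0.303 = 1.129463; cosh(ωT) = 1.708600, sinh(ωT) = 1.385394
x(T) = p + (x₀−p)·cosh(ωT) + (ẋ₀/ω)·sinh(ωT) ⇒ p·(1 − cosh) = x(T) − x₀·cosh − (ẋ₀/ω)·sinh
numerator   = 1.6936 − (0.6299)·1.708600 − (2.3639/3.7276)·1.385394 = -0.261210
denominator = 1 − 1.708600 = -0.708600
p = -0.261210 / -0.708600 = 0.3686

p = 0.3686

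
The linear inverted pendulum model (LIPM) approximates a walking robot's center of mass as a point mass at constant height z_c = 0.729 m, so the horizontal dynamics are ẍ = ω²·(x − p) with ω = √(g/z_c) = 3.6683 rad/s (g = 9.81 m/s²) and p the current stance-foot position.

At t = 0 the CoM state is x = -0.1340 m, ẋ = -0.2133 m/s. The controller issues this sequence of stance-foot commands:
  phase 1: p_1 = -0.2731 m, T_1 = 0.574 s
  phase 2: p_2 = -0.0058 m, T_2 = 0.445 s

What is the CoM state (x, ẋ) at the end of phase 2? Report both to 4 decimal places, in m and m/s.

phase 1: p=-0.2731, T=0.574, ωT=2.105604, cosh=4.166918, sinh=4.045146; start (x,ẋ)=(-0.134000, -0.213300) → end (x,ẋ)=(0.071306, 1.175275)
phase 2: p=-0.0058, T=0.445, ωT=1.632394, cosh=2.655783, sinh=2.460322; start (x,ẋ)=(0.071306, 1.175275) → end (x,ẋ)=(0.987231, 3.817171)

x = 0.9872, ẋ = 3.8172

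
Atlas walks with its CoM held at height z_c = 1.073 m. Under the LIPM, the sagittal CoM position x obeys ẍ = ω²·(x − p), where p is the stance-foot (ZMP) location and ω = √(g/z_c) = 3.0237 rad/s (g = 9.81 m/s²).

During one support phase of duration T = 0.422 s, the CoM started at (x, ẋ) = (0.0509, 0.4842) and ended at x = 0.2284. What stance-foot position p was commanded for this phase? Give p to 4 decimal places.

p = 0.1443

ωT = 3.0237·0.422 = 1.276001; cosh(ωT) = 1.930719, sinh(ωT) = 1.651568
x(T) = p + (x₀−p)·cosh(ωT) + (ẋ₀/ω)·sinh(ωT) ⇒ p·(1 − cosh) = x(T) − x₀·cosh − (ẋ₀/ω)·sinh
numerator   = 0.2284 − (0.0509)·1.930719 − (0.4842/3.0237)·1.651568 = -0.134347
denominator = 1 − 1.930719 = -0.930719
p = -0.134347 / -0.930719 = 0.1443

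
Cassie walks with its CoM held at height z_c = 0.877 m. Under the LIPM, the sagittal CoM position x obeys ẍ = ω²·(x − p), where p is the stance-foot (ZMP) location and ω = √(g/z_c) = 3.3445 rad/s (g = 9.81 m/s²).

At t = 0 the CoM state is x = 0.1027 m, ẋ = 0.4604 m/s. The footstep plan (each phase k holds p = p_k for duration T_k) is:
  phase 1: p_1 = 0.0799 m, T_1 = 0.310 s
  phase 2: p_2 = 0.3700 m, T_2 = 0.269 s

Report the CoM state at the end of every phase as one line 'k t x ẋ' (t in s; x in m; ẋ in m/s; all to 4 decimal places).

phase 1: p=0.0799, T=0.310, ωT=1.036795, cosh=1.587377, sinh=1.232787; start (x,ẋ)=(0.102700, 0.460400) → end (x,ẋ)=(0.285796, 0.824834)
phase 2: p=0.3700, T=0.269, ωT=0.899671, cosh=1.432748, sinh=1.026045; start (x,ẋ)=(0.285796, 0.824834) → end (x,ẋ)=(0.502404, 0.892825)

1 0.3100 0.2858 0.8248
2 0.5790 0.5024 0.8928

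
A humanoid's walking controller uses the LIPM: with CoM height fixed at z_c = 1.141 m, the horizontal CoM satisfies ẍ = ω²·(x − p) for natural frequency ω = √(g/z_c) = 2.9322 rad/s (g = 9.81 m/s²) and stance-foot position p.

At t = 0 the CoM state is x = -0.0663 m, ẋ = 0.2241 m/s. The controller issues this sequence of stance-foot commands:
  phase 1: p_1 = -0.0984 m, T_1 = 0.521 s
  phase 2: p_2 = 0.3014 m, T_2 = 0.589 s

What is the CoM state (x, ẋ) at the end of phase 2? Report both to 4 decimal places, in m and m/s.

phase 1: p=-0.0984, T=0.521, ωT=1.527676, cosh=2.412249, sinh=2.195209; start (x,ẋ)=(-0.066300, 0.224100) → end (x,ẋ)=(0.146807, 0.747206)
phase 2: p=0.3014, T=0.589, ωT=1.727066, cosh=2.900966, sinh=2.723161; start (x,ẋ)=(0.146807, 0.747206) → end (x,ẋ)=(0.546868, 0.933217)

x = 0.5469, ẋ = 0.9332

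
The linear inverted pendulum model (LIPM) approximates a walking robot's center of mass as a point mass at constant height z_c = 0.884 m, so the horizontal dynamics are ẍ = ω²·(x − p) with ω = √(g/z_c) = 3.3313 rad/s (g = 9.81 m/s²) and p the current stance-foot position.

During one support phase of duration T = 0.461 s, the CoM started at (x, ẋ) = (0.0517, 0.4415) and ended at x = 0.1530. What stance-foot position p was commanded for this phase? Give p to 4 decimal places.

ωT = 3.3313·0.461 = 1.535729; cosh(ωT) = 2.430005, sinh(ωT) = 2.214707
x(T) = p + (x₀−p)·cosh(ωT) + (ẋ₀/ω)·sinh(ωT) ⇒ p·(1 − cosh) = x(T) − x₀·cosh − (ẋ₀/ω)·sinh
numerator   = 0.1530 − (0.0517)·2.430005 − (0.4415/3.3313)·2.214707 = -0.266148
denominator = 1 − 2.430005 = -1.430005
p = -0.266148 / -1.430005 = 0.1861

p = 0.1861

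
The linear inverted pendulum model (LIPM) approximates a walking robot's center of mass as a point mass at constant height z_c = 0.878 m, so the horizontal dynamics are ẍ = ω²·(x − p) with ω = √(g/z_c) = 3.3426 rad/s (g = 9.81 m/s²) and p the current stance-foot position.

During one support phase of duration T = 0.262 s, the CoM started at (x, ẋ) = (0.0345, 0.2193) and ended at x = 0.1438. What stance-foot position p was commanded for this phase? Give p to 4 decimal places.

ωT = 3.3426·0.262 = 0.875761; cosh(ωT) = 1.408623, sinh(ωT) = 0.992079
x(T) = p + (x₀−p)·cosh(ωT) + (ẋ₀/ω)·sinh(ωT) ⇒ p·(1 − cosh) = x(T) − x₀·cosh − (ẋ₀/ω)·sinh
numerator   = 0.1438 − (0.0345)·1.408623 − (0.2193/3.3426)·0.992079 = 0.030115
denominator = 1 − 1.408623 = -0.408623
p = 0.030115 / -0.408623 = -0.0737

p = -0.0737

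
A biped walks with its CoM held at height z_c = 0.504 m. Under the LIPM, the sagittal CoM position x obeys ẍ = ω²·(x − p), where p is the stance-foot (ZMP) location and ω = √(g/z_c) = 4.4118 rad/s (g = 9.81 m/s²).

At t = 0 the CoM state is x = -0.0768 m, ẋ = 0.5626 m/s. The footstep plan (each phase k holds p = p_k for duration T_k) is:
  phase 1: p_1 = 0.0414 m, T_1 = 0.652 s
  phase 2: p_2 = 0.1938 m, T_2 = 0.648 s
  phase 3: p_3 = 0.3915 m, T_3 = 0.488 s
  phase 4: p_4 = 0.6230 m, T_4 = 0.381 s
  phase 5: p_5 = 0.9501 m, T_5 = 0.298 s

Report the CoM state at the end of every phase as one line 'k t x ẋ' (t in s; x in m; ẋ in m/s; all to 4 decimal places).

phase 1: p=0.0414, T=0.652, ωT=2.876494, cosh=8.904125, sinh=8.847793; start (x,ẋ)=(-0.076800, 0.562600) → end (x,ẋ)=(0.117218, 0.395560)
phase 2: p=0.1938, T=0.648, ωT=2.858846, cosh=8.749365, sinh=8.692030; start (x,ẋ)=(0.117218, 0.395560) → end (x,ẋ)=(0.303076, 0.524154)
phase 3: p=0.3915, T=0.488, ωT=2.152958, cosh=4.363217, sinh=4.247077; start (x,ẋ)=(0.303076, 0.524154) → end (x,ẋ)=(0.510269, 0.630170)
phase 4: p=0.6230, T=0.381, ωT=1.680896, cosh=2.778286, sinh=2.592079; start (x,ẋ)=(0.510269, 0.630170) → end (x,ẋ)=(0.680048, 0.461636)
phase 5: p=0.9501, T=0.298, ωT=1.314716, cosh=1.996123, sinh=1.727572; start (x,ẋ)=(0.680048, 0.461636) → end (x,ẋ)=(0.591811, -1.136773)

1 0.6520 0.1172 0.3956
2 1.3000 0.3031 0.5242
3 1.7880 0.5103 0.6302
4 2.1690 0.6800 0.4616
5 2.4670 0.5918 -1.1368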